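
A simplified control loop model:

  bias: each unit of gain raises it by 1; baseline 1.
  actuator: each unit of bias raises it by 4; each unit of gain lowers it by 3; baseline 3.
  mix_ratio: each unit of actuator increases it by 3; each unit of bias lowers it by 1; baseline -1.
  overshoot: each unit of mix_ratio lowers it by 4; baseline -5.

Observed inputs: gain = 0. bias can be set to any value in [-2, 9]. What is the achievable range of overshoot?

Intervening on bias fixes its value directly, overriding its dependence on gain.
Substituting into the actuator equation gives actuator = 4*bias + 3.
This gives mix_ratio = 11*bias + 8.
Substituting into the overshoot equation gives overshoot = -44*bias - 37.
Linear in bias, so extremes are at the endpoints: bias = -2 gives overshoot = 51; bias = 9 gives overshoot = -433.

-433 to 51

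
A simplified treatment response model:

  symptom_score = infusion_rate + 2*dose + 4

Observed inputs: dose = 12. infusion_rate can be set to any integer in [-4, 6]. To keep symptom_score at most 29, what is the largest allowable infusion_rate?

infusion_rate = 1

Substituting into the symptom_score equation gives symptom_score = infusion_rate + 28.
Require infusion_rate + 28 ≤ 29, so infusion_rate ≤ 1.
The largest integer in [-4, 6] satisfying this is 1.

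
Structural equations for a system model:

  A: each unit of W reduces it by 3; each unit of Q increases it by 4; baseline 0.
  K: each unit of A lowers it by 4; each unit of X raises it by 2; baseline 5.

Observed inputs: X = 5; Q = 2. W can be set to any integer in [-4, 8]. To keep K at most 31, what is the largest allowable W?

Substituting into the A equation gives A = -3*W + 8.
Substituting into the K equation gives K = 12*W - 17.
Require 12*W - 17 ≤ 31, so W ≤ 4.
The largest integer in [-4, 8] satisfying this is 4.

W = 4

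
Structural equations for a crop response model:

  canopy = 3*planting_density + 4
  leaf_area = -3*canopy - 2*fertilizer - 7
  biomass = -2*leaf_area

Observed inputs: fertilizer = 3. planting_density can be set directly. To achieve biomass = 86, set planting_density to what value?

Substituting into the leaf_area equation gives leaf_area = -9*planting_density - 25.
Substituting into the biomass equation gives biomass = 18*planting_density + 50.
Solve 18*planting_density + 50 = 86: planting_density = (86 - 50) / 18 = 2.

planting_density = 2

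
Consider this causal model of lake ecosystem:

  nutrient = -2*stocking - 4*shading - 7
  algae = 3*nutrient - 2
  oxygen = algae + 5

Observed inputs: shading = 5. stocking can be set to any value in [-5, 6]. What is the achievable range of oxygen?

-114 to -48

Substituting into the nutrient equation gives nutrient = -2*stocking - 27.
Substituting into the algae equation gives algae = -6*stocking - 83.
Substituting into the oxygen equation gives oxygen = -6*stocking - 78.
Linear in stocking, so extremes are at the endpoints: stocking = -5 gives oxygen = -48; stocking = 6 gives oxygen = -114.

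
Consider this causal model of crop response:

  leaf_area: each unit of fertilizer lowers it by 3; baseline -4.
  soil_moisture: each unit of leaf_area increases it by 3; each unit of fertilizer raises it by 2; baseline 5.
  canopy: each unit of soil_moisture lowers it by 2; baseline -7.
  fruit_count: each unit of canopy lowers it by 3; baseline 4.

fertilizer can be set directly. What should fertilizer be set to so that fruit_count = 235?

Substituting into the soil_moisture equation gives soil_moisture = -7*fertilizer - 7.
So canopy = 14*fertilizer + 7.
So fruit_count = -42*fertilizer - 17.
Solve -42*fertilizer - 17 = 235: fertilizer = (235 + 17) / -42 = -6.

fertilizer = -6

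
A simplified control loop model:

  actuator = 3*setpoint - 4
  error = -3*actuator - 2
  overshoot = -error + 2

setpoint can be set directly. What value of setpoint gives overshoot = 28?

setpoint = 4

Substituting into the error equation gives error = -9*setpoint + 10.
Substituting into the overshoot equation gives overshoot = 9*setpoint - 8.
Solve 9*setpoint - 8 = 28: setpoint = (28 + 8) / 9 = 4.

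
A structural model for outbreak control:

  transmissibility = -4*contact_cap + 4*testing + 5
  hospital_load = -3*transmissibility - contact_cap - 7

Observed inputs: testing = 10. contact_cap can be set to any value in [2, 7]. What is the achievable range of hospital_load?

-120 to -65

Substituting into the transmissibility equation gives transmissibility = -4*contact_cap + 45.
Substituting into the hospital_load equation gives hospital_load = 11*contact_cap - 142.
Linear in contact_cap, so extremes are at the endpoints: contact_cap = 2 gives hospital_load = -120; contact_cap = 7 gives hospital_load = -65.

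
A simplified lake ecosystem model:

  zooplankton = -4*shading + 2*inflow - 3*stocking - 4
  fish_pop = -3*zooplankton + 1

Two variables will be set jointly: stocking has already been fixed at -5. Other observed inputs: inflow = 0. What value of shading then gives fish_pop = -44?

With stocking held at -5:
Substituting into the zooplankton equation gives zooplankton = -4*shading + 11.
So fish_pop = 12*shading - 32.
Solve 12*shading - 32 = -44: shading = (-44 + 32) / 12 = -1.

shading = -1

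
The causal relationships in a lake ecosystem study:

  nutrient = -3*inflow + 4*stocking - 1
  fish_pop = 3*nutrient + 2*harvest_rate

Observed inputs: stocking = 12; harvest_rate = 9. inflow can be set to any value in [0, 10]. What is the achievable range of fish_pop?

69 to 159

Substituting into the nutrient equation gives nutrient = -3*inflow + 47.
fish_pop becomes -9*inflow + 159.
Linear in inflow, so extremes are at the endpoints: inflow = 0 gives fish_pop = 159; inflow = 10 gives fish_pop = 69.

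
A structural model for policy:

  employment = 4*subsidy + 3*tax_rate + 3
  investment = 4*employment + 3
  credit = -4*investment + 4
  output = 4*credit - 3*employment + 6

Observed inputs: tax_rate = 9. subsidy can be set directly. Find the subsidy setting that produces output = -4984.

Substituting into the employment equation gives employment = 4*subsidy + 30.
Substituting into the investment equation gives investment = 16*subsidy + 123.
This gives credit = -64*subsidy - 488.
This gives output = -268*subsidy - 2036.
Solve -268*subsidy - 2036 = -4984: subsidy = (-4984 + 2036) / -268 = 11.

subsidy = 11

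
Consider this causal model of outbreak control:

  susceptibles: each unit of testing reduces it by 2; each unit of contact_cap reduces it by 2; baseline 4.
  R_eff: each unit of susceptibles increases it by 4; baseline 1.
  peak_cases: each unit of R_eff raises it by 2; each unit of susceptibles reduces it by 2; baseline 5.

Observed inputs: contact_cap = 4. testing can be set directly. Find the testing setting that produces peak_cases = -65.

testing = 4

Substituting into the susceptibles equation gives susceptibles = -2*testing - 4.
So R_eff = -8*testing - 15.
So peak_cases = -12*testing - 17.
Solve -12*testing - 17 = -65: testing = (-65 + 17) / -12 = 4.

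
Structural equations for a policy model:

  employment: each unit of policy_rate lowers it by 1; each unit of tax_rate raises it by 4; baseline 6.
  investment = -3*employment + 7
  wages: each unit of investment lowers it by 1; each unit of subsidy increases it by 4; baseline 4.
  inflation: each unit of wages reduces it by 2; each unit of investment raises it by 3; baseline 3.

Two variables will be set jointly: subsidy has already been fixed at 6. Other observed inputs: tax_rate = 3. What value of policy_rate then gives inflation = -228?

policy_rate = 4

With subsidy held at 6:
Substituting into the employment equation gives employment = -policy_rate + 18.
Substituting into the investment equation gives investment = 3*policy_rate - 47.
So wages = -3*policy_rate + 75.
Substituting into the inflation equation gives inflation = 15*policy_rate - 288.
Solve 15*policy_rate - 288 = -228: policy_rate = (-228 + 288) / 15 = 4.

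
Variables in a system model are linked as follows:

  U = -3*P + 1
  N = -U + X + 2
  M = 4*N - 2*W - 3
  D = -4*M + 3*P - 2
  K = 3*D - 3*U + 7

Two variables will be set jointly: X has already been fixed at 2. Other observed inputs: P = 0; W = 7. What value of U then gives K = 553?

U = 12

With X held at 2:
Intervening on U fixes its value directly, overriding its dependence on P.
Substituting into the N equation gives N = -U + 4.
This gives M = -4*U - 1.
D becomes 16*U + 2.
Substituting into the K equation gives K = 45*U + 13.
Solve 45*U + 13 = 553: U = (553 - 13) / 45 = 12.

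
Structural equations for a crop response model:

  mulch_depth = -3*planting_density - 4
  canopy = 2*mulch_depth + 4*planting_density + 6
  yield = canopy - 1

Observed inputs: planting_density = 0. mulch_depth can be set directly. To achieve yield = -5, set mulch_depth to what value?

mulch_depth = -5

Intervening on mulch_depth fixes its value directly, overriding its dependence on planting_density.
Substituting into the canopy equation gives canopy = 2*mulch_depth + 6.
yield becomes 2*mulch_depth + 5.
Solve 2*mulch_depth + 5 = -5: mulch_depth = (-5 - 5) / 2 = -5.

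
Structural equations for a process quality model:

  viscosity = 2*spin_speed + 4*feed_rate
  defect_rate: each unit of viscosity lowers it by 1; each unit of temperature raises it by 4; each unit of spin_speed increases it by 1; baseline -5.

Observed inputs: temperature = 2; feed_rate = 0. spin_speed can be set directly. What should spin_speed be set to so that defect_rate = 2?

Substituting into the viscosity equation gives viscosity = 2*spin_speed.
Substituting into the defect_rate equation gives defect_rate = -spin_speed + 3.
Solve -spin_speed + 3 = 2: spin_speed = (2 - 3) / -1 = 1.

spin_speed = 1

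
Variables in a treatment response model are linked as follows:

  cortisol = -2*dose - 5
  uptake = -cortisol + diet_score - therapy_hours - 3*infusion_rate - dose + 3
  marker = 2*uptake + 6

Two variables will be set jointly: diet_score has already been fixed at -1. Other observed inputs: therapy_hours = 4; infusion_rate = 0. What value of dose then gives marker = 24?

With diet_score held at -1:
Substituting into the uptake equation gives uptake = dose + 3.
marker becomes 2*dose + 12.
Solve 2*dose + 12 = 24: dose = (24 - 12) / 2 = 6.

dose = 6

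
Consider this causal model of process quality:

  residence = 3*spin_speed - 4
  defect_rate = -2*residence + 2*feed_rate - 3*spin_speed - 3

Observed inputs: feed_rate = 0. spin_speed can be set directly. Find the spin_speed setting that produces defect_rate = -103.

Substituting into the defect_rate equation gives defect_rate = -9*spin_speed + 5.
Solve -9*spin_speed + 5 = -103: spin_speed = (-103 - 5) / -9 = 12.

spin_speed = 12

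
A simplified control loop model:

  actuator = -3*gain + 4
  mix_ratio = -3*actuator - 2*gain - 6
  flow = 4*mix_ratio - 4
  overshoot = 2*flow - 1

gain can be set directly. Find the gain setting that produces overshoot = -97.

Substituting into the mix_ratio equation gives mix_ratio = 7*gain - 18.
Substituting into the flow equation gives flow = 28*gain - 76.
So overshoot = 56*gain - 153.
Solve 56*gain - 153 = -97: gain = (-97 + 153) / 56 = 1.

gain = 1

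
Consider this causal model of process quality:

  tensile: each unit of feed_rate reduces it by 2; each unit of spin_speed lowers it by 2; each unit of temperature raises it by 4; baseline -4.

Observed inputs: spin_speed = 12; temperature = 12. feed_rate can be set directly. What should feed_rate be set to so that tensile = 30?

feed_rate = -5

Substituting into the tensile equation gives tensile = -2*feed_rate + 20.
Solve -2*feed_rate + 20 = 30: feed_rate = (30 - 20) / -2 = -5.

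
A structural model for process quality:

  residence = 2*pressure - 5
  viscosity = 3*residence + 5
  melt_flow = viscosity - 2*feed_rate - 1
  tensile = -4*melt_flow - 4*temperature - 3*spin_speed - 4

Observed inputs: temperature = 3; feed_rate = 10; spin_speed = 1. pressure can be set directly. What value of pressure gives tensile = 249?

Substituting into the viscosity equation gives viscosity = 6*pressure - 10.
So melt_flow = 6*pressure - 31.
This gives tensile = -24*pressure + 105.
Solve -24*pressure + 105 = 249: pressure = (249 - 105) / -24 = -6.

pressure = -6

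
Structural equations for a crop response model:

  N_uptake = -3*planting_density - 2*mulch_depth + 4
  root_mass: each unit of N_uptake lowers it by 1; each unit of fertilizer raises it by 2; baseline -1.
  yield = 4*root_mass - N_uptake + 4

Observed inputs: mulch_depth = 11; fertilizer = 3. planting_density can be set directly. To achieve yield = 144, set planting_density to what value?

Substituting into the N_uptake equation gives N_uptake = -3*planting_density - 18.
Substituting into the root_mass equation gives root_mass = 3*planting_density + 23.
So yield = 15*planting_density + 114.
Solve 15*planting_density + 114 = 144: planting_density = (144 - 114) / 15 = 2.

planting_density = 2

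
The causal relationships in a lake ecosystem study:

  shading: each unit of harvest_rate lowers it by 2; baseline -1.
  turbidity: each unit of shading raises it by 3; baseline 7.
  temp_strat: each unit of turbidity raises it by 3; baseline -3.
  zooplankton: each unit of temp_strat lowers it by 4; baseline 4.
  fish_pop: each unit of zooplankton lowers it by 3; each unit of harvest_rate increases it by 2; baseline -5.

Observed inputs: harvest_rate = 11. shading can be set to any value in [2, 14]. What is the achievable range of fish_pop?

Intervening on shading fixes its value directly, overriding its dependence on harvest_rate.
Substituting into the temp_strat equation gives temp_strat = 9*shading + 18.
So zooplankton = -36*shading - 68.
Substituting into the fish_pop equation gives fish_pop = 108*shading + 221.
Linear in shading, so extremes are at the endpoints: shading = 2 gives fish_pop = 437; shading = 14 gives fish_pop = 1733.

437 to 1733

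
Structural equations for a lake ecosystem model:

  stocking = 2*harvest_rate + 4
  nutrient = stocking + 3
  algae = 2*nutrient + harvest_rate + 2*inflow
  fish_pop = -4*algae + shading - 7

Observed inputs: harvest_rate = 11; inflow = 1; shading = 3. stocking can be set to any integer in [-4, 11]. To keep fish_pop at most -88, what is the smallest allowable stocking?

Intervening on stocking fixes its value directly, overriding its dependence on harvest_rate.
Substituting into the algae equation gives algae = 2*stocking + 19.
Substituting into the fish_pop equation gives fish_pop = -8*stocking - 80.
Require -8*stocking - 80 ≤ -88, so stocking ≥ 1.
The smallest integer in [-4, 11] satisfying this is 1.

stocking = 1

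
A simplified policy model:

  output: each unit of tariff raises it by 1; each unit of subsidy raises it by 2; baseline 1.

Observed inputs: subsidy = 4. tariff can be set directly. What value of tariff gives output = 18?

tariff = 9

Substituting into the output equation gives output = tariff + 9.
Solve tariff + 9 = 18: tariff = (18 - 9) / 1 = 9.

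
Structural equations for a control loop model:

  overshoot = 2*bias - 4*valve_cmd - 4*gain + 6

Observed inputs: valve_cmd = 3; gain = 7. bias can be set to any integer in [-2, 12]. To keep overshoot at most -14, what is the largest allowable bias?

Substituting into the overshoot equation gives overshoot = 2*bias - 34.
Require 2*bias - 34 ≤ -14, so bias ≤ 10.
The largest integer in [-2, 12] satisfying this is 10.

bias = 10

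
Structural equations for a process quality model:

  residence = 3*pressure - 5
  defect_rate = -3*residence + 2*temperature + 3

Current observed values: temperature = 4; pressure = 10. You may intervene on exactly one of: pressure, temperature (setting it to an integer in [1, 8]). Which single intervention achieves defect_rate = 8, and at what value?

Intervening on pressure: with other inputs at their observed values, defect_rate = -9*pressure + 26. Solving for 8 gives pressure = 2, within [1, 8].
Intervening on temperature: defect_rate = 2*temperature - 72. Reaching 8 requires temperature = 40, outside [1, 8].

set pressure = 2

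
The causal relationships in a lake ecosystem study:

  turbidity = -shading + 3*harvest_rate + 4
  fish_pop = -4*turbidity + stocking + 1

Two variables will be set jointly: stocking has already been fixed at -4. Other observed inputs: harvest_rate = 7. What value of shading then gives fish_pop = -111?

With stocking held at -4:
Substituting into the turbidity equation gives turbidity = -shading + 25.
So fish_pop = 4*shading - 103.
Solve 4*shading - 103 = -111: shading = (-111 + 103) / 4 = -2.

shading = -2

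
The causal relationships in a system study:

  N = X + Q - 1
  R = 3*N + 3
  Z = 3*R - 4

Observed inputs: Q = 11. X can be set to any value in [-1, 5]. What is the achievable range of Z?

86 to 140

Substituting into the N equation gives N = X + 10.
R becomes 3*X + 33.
So Z = 9*X + 95.
Linear in X, so extremes are at the endpoints: X = -1 gives Z = 86; X = 5 gives Z = 140.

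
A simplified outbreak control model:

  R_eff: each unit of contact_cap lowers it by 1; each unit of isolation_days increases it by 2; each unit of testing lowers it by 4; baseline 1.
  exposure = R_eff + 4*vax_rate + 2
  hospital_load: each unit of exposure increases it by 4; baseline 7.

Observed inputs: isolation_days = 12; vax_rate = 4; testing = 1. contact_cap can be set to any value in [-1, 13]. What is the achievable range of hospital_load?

111 to 167

Substituting into the R_eff equation gives R_eff = -contact_cap + 21.
This gives exposure = -contact_cap + 39.
Substituting into the hospital_load equation gives hospital_load = -4*contact_cap + 163.
Linear in contact_cap, so extremes are at the endpoints: contact_cap = -1 gives hospital_load = 167; contact_cap = 13 gives hospital_load = 111.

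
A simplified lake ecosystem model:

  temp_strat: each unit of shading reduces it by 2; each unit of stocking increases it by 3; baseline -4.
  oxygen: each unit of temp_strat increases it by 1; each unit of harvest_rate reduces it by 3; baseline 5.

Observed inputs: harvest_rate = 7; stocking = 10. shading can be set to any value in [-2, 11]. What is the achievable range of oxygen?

Substituting into the temp_strat equation gives temp_strat = -2*shading + 26.
oxygen becomes -2*shading + 10.
Linear in shading, so extremes are at the endpoints: shading = -2 gives oxygen = 14; shading = 11 gives oxygen = -12.

-12 to 14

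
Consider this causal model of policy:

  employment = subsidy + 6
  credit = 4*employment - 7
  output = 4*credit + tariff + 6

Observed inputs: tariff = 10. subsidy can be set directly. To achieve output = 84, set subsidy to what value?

subsidy = 0

Substituting into the credit equation gives credit = 4*subsidy + 17.
This gives output = 16*subsidy + 84.
Solve 16*subsidy + 84 = 84: subsidy = (84 - 84) / 16 = 0.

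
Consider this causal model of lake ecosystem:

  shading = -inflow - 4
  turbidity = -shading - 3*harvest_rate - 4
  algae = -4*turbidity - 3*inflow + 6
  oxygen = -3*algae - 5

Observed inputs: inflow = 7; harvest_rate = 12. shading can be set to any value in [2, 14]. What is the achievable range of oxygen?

-608 to -464

Intervening on shading fixes its value directly, overriding its dependence on inflow.
Substituting into the turbidity equation gives turbidity = -shading - 40.
Substituting into the algae equation gives algae = 4*shading + 145.
This gives oxygen = -12*shading - 440.
Linear in shading, so extremes are at the endpoints: shading = 2 gives oxygen = -464; shading = 14 gives oxygen = -608.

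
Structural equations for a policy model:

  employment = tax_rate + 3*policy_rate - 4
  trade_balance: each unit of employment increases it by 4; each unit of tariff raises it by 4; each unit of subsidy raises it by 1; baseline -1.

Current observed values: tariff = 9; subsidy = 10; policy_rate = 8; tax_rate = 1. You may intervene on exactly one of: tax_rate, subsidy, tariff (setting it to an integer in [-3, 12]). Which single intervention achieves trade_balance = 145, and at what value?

Intervening on tax_rate: with other inputs at their observed values, trade_balance = 4*tax_rate + 125. Solving for 145 gives tax_rate = 5, within [-3, 12].
Intervening on subsidy: trade_balance = subsidy + 119. Reaching 145 requires subsidy = 26, outside [-3, 12].
Intervening on tariff: trade_balance = 4*tariff + 93. Reaching 145 requires tariff = 13, outside [-3, 12].

set tax_rate = 5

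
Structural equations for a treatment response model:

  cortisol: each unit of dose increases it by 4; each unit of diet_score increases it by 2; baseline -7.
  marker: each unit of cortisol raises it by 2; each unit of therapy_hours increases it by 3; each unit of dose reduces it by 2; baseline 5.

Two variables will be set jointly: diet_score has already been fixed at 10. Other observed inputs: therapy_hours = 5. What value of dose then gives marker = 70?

dose = 4

With diet_score held at 10:
Substituting into the cortisol equation gives cortisol = 4*dose + 13.
Substituting into the marker equation gives marker = 6*dose + 46.
Solve 6*dose + 46 = 70: dose = (70 - 46) / 6 = 4.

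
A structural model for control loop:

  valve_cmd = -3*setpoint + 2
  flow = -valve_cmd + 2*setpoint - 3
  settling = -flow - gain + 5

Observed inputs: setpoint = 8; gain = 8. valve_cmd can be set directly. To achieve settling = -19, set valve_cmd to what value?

valve_cmd = -3

Intervening on valve_cmd fixes its value directly, overriding its dependence on setpoint.
Substituting into the flow equation gives flow = -valve_cmd + 13.
This gives settling = valve_cmd - 16.
Solve valve_cmd - 16 = -19: valve_cmd = (-19 + 16) / 1 = -3.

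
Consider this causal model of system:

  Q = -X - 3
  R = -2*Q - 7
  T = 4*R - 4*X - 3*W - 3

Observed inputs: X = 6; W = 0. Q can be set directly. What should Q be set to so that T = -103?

Intervening on Q fixes its value directly, overriding its dependence on X.
Substituting into the T equation gives T = -8*Q - 55.
Solve -8*Q - 55 = -103: Q = (-103 + 55) / -8 = 6.

Q = 6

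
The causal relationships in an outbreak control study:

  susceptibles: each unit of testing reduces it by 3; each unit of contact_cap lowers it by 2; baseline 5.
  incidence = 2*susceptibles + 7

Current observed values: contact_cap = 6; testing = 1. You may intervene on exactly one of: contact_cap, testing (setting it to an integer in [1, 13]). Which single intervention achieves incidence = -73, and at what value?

set testing = 11

Intervening on contact_cap: incidence = -4*contact_cap + 11. Reaching -73 requires contact_cap = 21, outside [1, 13].
Intervening on testing: with other inputs at their observed values, incidence = -6*testing - 7. Solving for -73 gives testing = 11, within [1, 13].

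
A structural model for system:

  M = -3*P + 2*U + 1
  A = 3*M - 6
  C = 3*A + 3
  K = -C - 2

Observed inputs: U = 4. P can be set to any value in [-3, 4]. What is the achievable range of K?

Substituting into the M equation gives M = -3*P + 9.
Substituting into the A equation gives A = -9*P + 21.
C becomes -27*P + 66.
Substituting into the K equation gives K = 27*P - 68.
Linear in P, so extremes are at the endpoints: P = -3 gives K = -149; P = 4 gives K = 40.

-149 to 40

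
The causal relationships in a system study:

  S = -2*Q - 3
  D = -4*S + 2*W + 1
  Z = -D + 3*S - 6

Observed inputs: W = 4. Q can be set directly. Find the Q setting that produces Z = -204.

Q = 12

Substituting into the D equation gives D = 8*Q + 21.
So Z = -14*Q - 36.
Solve -14*Q - 36 = -204: Q = (-204 + 36) / -14 = 12.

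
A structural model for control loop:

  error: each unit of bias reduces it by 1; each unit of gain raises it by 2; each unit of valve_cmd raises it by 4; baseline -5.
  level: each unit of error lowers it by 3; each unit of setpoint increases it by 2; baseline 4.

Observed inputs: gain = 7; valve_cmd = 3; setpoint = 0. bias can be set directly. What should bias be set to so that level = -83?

bias = -8

Substituting into the error equation gives error = -bias + 21.
So level = 3*bias - 59.
Solve 3*bias - 59 = -83: bias = (-83 + 59) / 3 = -8.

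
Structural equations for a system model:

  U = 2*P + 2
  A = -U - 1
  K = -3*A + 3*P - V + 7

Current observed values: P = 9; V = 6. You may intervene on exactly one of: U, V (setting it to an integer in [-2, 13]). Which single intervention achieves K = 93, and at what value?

set V = 4

Intervening on U: K = 3*U + 31. Reaching 93 requires U = 62/3, not an integer.
Intervening on V: with other inputs at their observed values, K = -V + 97. Solving for 93 gives V = 4, within [-2, 13].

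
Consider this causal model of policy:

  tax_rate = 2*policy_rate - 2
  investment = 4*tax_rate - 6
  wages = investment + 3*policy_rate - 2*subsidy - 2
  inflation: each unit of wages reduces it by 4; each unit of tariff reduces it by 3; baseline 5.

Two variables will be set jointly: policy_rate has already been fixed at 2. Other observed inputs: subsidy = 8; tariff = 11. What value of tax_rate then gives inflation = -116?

tax_rate = 10

With policy_rate held at 2:
Intervening on tax_rate fixes its value directly, overriding its dependence on policy_rate.
Substituting into the wages equation gives wages = 4*tax_rate - 18.
Substituting into the inflation equation gives inflation = -16*tax_rate + 44.
Solve -16*tax_rate + 44 = -116: tax_rate = (-116 - 44) / -16 = 10.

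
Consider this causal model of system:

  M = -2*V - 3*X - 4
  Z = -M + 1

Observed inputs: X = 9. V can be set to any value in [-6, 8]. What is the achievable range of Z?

Substituting into the M equation gives M = -2*V - 31.
Substituting into the Z equation gives Z = 2*V + 32.
Linear in V, so extremes are at the endpoints: V = -6 gives Z = 20; V = 8 gives Z = 48.

20 to 48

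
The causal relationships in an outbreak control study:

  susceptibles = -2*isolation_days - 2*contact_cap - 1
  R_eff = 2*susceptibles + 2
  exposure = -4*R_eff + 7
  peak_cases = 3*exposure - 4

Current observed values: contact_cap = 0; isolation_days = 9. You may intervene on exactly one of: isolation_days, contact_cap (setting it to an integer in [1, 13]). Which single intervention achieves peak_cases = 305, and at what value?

Intervening on isolation_days: with other inputs at their observed values, peak_cases = 48*isolation_days + 17. Solving for 305 gives isolation_days = 6, within [1, 13].
Intervening on contact_cap: peak_cases = 48*contact_cap + 449. Reaching 305 requires contact_cap = -3, outside [1, 13].

set isolation_days = 6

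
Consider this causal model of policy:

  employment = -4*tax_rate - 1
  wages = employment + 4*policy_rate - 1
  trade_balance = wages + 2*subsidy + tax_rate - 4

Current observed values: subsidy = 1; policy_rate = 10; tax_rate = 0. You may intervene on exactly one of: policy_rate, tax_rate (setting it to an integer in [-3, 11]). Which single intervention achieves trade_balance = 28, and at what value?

set policy_rate = 8

Intervening on policy_rate: with other inputs at their observed values, trade_balance = 4*policy_rate - 4. Solving for 28 gives policy_rate = 8, within [-3, 11].
Intervening on tax_rate: trade_balance = -3*tax_rate + 36. Reaching 28 requires tax_rate = 8/3, not an integer.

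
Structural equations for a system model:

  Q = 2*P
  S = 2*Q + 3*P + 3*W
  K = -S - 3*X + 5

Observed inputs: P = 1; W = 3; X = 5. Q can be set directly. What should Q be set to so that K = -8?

Intervening on Q fixes its value directly, overriding its dependence on P.
Substituting into the S equation gives S = 2*Q + 12.
Substituting into the K equation gives K = -2*Q - 22.
Solve -2*Q - 22 = -8: Q = (-8 + 22) / -2 = -7.

Q = -7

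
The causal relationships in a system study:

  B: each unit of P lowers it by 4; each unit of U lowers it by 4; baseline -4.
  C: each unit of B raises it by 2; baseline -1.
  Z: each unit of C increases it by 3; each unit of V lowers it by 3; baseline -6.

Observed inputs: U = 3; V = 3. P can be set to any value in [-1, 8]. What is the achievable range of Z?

Substituting into the B equation gives B = -4*P - 16.
So C = -8*P - 33.
Substituting into the Z equation gives Z = -24*P - 114.
Linear in P, so extremes are at the endpoints: P = -1 gives Z = -90; P = 8 gives Z = -306.

-306 to -90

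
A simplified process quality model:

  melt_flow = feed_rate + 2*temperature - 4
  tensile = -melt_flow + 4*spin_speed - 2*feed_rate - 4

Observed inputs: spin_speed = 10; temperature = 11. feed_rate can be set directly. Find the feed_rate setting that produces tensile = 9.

feed_rate = 3

Substituting into the melt_flow equation gives melt_flow = feed_rate + 18.
Substituting into the tensile equation gives tensile = -3*feed_rate + 18.
Solve -3*feed_rate + 18 = 9: feed_rate = (9 - 18) / -3 = 3.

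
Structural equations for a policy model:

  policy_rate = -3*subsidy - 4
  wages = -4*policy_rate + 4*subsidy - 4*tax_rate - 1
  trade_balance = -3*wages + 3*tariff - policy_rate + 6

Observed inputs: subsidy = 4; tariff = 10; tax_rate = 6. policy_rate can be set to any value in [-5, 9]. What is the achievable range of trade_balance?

Intervening on policy_rate fixes its value directly, overriding its dependence on subsidy.
Substituting into the wages equation gives wages = -4*policy_rate - 9.
trade_balance becomes 11*policy_rate + 63.
Linear in policy_rate, so extremes are at the endpoints: policy_rate = -5 gives trade_balance = 8; policy_rate = 9 gives trade_balance = 162.

8 to 162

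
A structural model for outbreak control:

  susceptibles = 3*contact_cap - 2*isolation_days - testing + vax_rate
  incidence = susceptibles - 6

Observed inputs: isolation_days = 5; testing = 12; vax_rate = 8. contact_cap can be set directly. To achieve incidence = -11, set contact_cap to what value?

contact_cap = 3

Substituting into the susceptibles equation gives susceptibles = 3*contact_cap - 14.
So incidence = 3*contact_cap - 20.
Solve 3*contact_cap - 20 = -11: contact_cap = (-11 + 20) / 3 = 3.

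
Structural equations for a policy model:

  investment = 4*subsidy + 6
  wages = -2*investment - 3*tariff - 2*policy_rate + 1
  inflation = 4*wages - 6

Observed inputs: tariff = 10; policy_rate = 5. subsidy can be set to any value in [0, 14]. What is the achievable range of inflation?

Substituting into the wages equation gives wages = -8*subsidy - 51.
Substituting into the inflation equation gives inflation = -32*subsidy - 210.
Linear in subsidy, so extremes are at the endpoints: subsidy = 0 gives inflation = -210; subsidy = 14 gives inflation = -658.

-658 to -210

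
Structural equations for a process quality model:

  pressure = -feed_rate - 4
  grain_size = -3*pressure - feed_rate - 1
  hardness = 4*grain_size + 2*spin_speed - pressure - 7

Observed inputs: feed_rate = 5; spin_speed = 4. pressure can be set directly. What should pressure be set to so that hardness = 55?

Intervening on pressure fixes its value directly, overriding its dependence on feed_rate.
Substituting into the grain_size equation gives grain_size = -3*pressure - 6.
So hardness = -13*pressure - 23.
Solve -13*pressure - 23 = 55: pressure = (55 + 23) / -13 = -6.

pressure = -6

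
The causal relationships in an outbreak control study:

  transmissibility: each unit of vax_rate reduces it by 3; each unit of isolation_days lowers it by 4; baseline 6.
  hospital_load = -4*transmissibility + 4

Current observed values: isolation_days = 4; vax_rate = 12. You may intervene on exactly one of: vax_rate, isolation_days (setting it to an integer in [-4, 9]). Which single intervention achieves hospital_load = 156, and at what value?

Intervening on vax_rate: hospital_load = 12*vax_rate + 44. Reaching 156 requires vax_rate = 28/3, not an integer.
Intervening on isolation_days: with other inputs at their observed values, hospital_load = 16*isolation_days + 124. Solving for 156 gives isolation_days = 2, within [-4, 9].

set isolation_days = 2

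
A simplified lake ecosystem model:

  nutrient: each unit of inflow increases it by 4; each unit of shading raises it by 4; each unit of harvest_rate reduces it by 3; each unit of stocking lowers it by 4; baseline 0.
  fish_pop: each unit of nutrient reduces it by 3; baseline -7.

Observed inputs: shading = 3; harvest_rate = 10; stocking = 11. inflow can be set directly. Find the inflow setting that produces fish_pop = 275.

Substituting into the nutrient equation gives nutrient = 4*inflow - 62.
Substituting into the fish_pop equation gives fish_pop = -12*inflow + 179.
Solve -12*inflow + 179 = 275: inflow = (275 - 179) / -12 = -8.

inflow = -8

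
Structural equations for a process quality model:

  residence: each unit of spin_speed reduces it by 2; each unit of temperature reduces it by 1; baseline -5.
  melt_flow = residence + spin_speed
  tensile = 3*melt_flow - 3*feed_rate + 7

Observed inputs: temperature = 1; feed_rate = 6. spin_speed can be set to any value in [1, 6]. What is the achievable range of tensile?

Substituting into the residence equation gives residence = -2*spin_speed - 6.
Substituting into the melt_flow equation gives melt_flow = -spin_speed - 6.
Substituting into the tensile equation gives tensile = -3*spin_speed - 29.
Linear in spin_speed, so extremes are at the endpoints: spin_speed = 1 gives tensile = -32; spin_speed = 6 gives tensile = -47.

-47 to -32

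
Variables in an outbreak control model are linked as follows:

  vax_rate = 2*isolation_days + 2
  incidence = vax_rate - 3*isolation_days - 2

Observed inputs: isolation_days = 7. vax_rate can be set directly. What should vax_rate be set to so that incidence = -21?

Intervening on vax_rate fixes its value directly, overriding its dependence on isolation_days.
Substituting into the incidence equation gives incidence = vax_rate - 23.
Solve vax_rate - 23 = -21: vax_rate = (-21 + 23) / 1 = 2.

vax_rate = 2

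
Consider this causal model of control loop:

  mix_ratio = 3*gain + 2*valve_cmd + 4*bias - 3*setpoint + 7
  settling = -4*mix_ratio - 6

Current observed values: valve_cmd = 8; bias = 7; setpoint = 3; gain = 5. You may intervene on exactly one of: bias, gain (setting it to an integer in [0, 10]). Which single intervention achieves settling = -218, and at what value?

Intervening on bias: with other inputs at their observed values, settling = -16*bias - 122. Solving for -218 gives bias = 6, within [0, 10].
Intervening on gain: settling = -12*gain - 174. Reaching -218 requires gain = 11/3, not an integer.

set bias = 6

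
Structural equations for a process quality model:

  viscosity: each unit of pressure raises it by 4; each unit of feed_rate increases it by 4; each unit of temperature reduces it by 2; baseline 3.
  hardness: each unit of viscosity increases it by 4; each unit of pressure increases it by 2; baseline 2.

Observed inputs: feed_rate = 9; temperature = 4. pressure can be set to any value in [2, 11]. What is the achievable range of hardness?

Substituting into the viscosity equation gives viscosity = 4*pressure + 31.
So hardness = 18*pressure + 126.
Linear in pressure, so extremes are at the endpoints: pressure = 2 gives hardness = 162; pressure = 11 gives hardness = 324.

162 to 324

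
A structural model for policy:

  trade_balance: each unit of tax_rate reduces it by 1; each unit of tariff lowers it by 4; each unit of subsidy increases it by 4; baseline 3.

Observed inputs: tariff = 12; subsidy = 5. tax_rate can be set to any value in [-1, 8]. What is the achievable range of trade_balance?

-33 to -24

Substituting into the trade_balance equation gives trade_balance = -tax_rate - 25.
Linear in tax_rate, so extremes are at the endpoints: tax_rate = -1 gives trade_balance = -24; tax_rate = 8 gives trade_balance = -33.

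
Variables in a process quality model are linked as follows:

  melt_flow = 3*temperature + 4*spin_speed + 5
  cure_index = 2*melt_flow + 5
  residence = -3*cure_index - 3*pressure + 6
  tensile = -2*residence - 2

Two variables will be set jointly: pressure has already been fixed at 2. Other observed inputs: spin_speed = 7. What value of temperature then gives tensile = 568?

With pressure held at 2:
Substituting into the melt_flow equation gives melt_flow = 3*temperature + 33.
This gives cure_index = 6*temperature + 71.
residence becomes -18*temperature - 213.
This gives tensile = 36*temperature + 424.
Solve 36*temperature + 424 = 568: temperature = (568 - 424) / 36 = 4.

temperature = 4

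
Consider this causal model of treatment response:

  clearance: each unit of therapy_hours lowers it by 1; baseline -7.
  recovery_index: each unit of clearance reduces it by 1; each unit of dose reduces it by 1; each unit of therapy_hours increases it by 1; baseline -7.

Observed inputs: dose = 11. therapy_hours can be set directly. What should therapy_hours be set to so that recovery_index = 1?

Substituting into the recovery_index equation gives recovery_index = 2*therapy_hours - 11.
Solve 2*therapy_hours - 11 = 1: therapy_hours = (1 + 11) / 2 = 6.

therapy_hours = 6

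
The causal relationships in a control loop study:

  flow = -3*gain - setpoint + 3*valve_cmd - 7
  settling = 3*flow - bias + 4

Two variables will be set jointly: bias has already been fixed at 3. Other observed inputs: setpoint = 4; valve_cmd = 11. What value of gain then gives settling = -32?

With bias held at 3:
Substituting into the flow equation gives flow = -3*gain + 22.
So settling = -9*gain + 67.
Solve -9*gain + 67 = -32: gain = (-32 - 67) / -9 = 11.

gain = 11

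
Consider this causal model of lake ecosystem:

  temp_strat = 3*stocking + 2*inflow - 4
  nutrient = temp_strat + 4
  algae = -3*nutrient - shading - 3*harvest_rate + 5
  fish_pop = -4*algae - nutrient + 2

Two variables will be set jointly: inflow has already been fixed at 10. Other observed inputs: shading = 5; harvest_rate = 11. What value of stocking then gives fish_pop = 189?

stocking = -5

With inflow held at 10:
Substituting into the temp_strat equation gives temp_strat = 3*stocking + 16.
So nutrient = 3*stocking + 20.
algae becomes -9*stocking - 93.
Substituting into the fish_pop equation gives fish_pop = 33*stocking + 354.
Solve 33*stocking + 354 = 189: stocking = (189 - 354) / 33 = -5.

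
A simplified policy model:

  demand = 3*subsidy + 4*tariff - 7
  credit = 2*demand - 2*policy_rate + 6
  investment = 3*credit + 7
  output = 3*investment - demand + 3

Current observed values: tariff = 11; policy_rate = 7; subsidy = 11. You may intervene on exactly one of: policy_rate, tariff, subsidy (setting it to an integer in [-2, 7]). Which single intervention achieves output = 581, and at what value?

Intervening on policy_rate: output = -18*policy_rate + 1268. Reaching 581 requires policy_rate = 229/6, not an integer.
Intervening on tariff: output = 68*tariff + 394. Reaching 581 requires tariff = 11/4, not an integer.
Intervening on subsidy: with other inputs at their observed values, output = 51*subsidy + 581. Solving for 581 gives subsidy = 0, within [-2, 7].

set subsidy = 0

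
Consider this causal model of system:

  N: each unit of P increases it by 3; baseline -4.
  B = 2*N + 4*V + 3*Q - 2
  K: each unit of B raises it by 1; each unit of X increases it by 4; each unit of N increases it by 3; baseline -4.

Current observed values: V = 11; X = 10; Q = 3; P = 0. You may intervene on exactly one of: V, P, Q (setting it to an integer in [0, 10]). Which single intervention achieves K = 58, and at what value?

set Q = 0

Intervening on V: K = 4*V + 23. Reaching 58 requires V = 35/4, not an integer.
Intervening on P: K = 15*P + 67. Reaching 58 requires P = -3/5, not an integer.
Intervening on Q: with other inputs at their observed values, K = 3*Q + 58. Solving for 58 gives Q = 0, within [0, 10].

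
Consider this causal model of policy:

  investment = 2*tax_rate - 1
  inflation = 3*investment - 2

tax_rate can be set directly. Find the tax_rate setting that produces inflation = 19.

tax_rate = 4

Substituting into the inflation equation gives inflation = 6*tax_rate - 5.
Solve 6*tax_rate - 5 = 19: tax_rate = (19 + 5) / 6 = 4.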